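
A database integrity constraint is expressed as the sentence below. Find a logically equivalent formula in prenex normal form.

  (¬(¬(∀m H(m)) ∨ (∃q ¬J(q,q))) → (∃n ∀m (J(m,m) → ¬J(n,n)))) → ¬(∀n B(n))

Eliminate → and ↔ using ¬ and ∨.
  ¬(¬¬(¬(∀m H(m)) ∨ (∃q ¬J(q,q))) ∨ (∃n ∀m (¬J(m,m) ∨ ¬J(n,n)))) ∨ ¬(∀n B(n))
Drive negations inward (¬∀x A ≡ ∃x ¬A, ¬∃x A ≡ ∀x ¬A, De Morgan for ∧/∨):
  (∀m H(m)) ∧ (∀q J(q,q)) ∧ (∀n ∃m (J(m,m) ∧ J(n,n))) ∨ (∃n ¬B(n))
Rename bound variables to avoid capture: m↦c, n↦x.
  (∀m H(m)) ∧ (∀q J(q,q)) ∧ (∀n ∃c (J(c,c) ∧ J(n,n))) ∨ (∃x ¬B(x))
Pull the quantifiers to the front (each side's bound variable is not free in the other side):
  ∀m ∀q ∀n ∃c ∃x (H(m) ∧ J(q,q) ∧ J(c,c) ∧ J(n,n) ∨ ¬B(x))

∀m ∀q ∀n ∃c ∃x (H(m) ∧ J(q,q) ∧ J(c,c) ∧ J(n,n) ∨ ¬B(x))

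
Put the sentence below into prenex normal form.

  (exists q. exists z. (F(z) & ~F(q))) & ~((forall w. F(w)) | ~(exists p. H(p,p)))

Drive negations inward (¬∀x A ≡ ∃x ¬A, ¬∃x A ≡ ∀x ¬A, De Morgan for ∧/∨):
  (exists q. exists z. (F(z) & ~F(q))) & (exists w. ~F(w)) & (exists p. H(p,p))
All bound variables are already distinct, so no renaming is needed.
Finally move all quantifiers to the prefix:
  exists q. exists z. exists w. exists p. (F(z) & ~F(q) & ~F(w) & H(p,p))

exists q. exists z. exists w. exists p. (F(z) & ~F(q) & ~F(w) & H(p,p))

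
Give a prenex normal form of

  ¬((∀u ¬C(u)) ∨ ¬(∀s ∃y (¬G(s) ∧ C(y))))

∃u ∀s ∃y (C(u) ∧ ¬G(s) ∧ C(y))

Drive negations inward (¬∀x A ≡ ∃x ¬A, ¬∃x A ≡ ∀x ¬A, De Morgan for ∧/∨):
  (∃u C(u)) ∧ (∀s ∃y (¬G(s) ∧ C(y)))
All bound variables are already distinct, so no renaming is needed.
Pull the quantifiers to the front (each side's bound variable is not free in the other side):
  ∃u ∀s ∃y (C(u) ∧ ¬G(s) ∧ C(y))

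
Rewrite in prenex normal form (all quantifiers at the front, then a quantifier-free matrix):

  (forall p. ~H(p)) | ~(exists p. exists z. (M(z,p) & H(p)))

Push ¬ through the quantifiers and connectives to reach negation normal form:
  (forall p. ~H(p)) | (forall p. forall z. (~M(z,p) | ~H(p)))
Standardize variables apart so no two quantifiers bind the same name: p↦x1.
  (forall p. ~H(p)) | (forall x1. forall z. (~M(z,x1) | ~H(x1)))
Extract every quantifier outward, since the variables are now distinct and don't occur free across branches:
  forall p. forall x1. forall z. (~H(p) | ~M(z,x1) | ~H(x1))

forall p. forall x1. forall z. (~H(p) | ~M(z,x1) | ~H(x1))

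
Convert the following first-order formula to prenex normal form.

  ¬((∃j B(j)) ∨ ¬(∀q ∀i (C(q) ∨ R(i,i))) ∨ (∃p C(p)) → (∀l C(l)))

Rewrite implications/biconditionals: A → B as ¬A ∨ B.
  ¬(¬((∃j B(j)) ∨ ¬(∀q ∀i (C(q) ∨ R(i,i))) ∨ (∃p C(p))) ∨ (∀l C(l)))
Push ¬ through the quantifiers and connectives to reach negation normal form:
  ((∃j B(j)) ∨ (∃q ∃i (¬C(q) ∧ ¬R(i,i))) ∨ (∃p C(p))) ∧ (∃l ¬C(l))
All bound variables are already distinct, so no renaming is needed.
Pull the quantifiers to the front (each side's bound variable is not free in the other side):
  ∃j ∃q ∃i ∃p ∃l ((B(j) ∨ ¬C(q) ∧ ¬R(i,i) ∨ C(p)) ∧ ¬C(l))

∃j ∃q ∃i ∃p ∃l ((B(j) ∨ ¬C(q) ∧ ¬R(i,i) ∨ C(p)) ∧ ¬C(l))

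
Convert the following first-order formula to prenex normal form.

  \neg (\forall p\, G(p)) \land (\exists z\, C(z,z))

Move each ¬ inward, flipping quantifiers it crosses:
  (\exists p\, \neg G(p)) \land (\exists z\, C(z,z))
Pull the quantifiers to the front (each side's bound variable is not free in the other side):
  \exists p\, \exists z\, (\neg G(p) \land C(z,z))

\exists p\, \exists z\, (\neg G(p) \land C(z,z))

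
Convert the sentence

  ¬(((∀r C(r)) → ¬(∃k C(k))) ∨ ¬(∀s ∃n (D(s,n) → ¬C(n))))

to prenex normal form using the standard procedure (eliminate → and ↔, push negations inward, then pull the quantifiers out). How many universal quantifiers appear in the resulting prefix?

Rewrite implications/biconditionals: A → B as ¬A ∨ B.
  ¬(¬(∀r C(r)) ∨ ¬(∃k C(k)) ∨ ¬(∀s ∃n (¬D(s,n) ∨ ¬C(n))))
Drive negations inward (¬∀x A ≡ ∃x ¬A, ¬∃x A ≡ ∀x ¬A, De Morgan for ∧/∨):
  (∀r C(r)) ∧ (∃k C(k)) ∧ (∀s ∃n (¬D(s,n) ∨ ¬C(n)))
All bound variables are already distinct, so no renaming is needed.
Pull the quantifiers to the front (each side's bound variable is not free in the other side):
  ∀r ∃k ∀s ∃n (C(r) ∧ C(k) ∧ (¬D(s,n) ∨ ¬C(n)))
The prefix is ∀r ∃k ∀s ∃n: 2 universal, 2 existential.

2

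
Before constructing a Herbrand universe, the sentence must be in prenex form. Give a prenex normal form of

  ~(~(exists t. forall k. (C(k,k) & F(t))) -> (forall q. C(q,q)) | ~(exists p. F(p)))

forall t. exists k. exists q. exists p. ((~C(k,k) | ~F(t)) & ~C(q,q) & F(p))

Rewrite implications/biconditionals: A → B as ¬A ∨ B.
  ~(~~(exists t. forall k. (C(k,k) & F(t))) | (forall q. C(q,q)) | ~(exists p. F(p)))
Move each ¬ inward, flipping quantifiers it crosses:
  (forall t. exists k. (~C(k,k) | ~F(t))) & (exists q. ~C(q,q)) & (exists p. F(p))
Extract every quantifier outward, since the variables are now distinct and don't occur free across branches:
  forall t. exists k. exists q. exists p. ((~C(k,k) | ~F(t)) & ~C(q,q) & F(p))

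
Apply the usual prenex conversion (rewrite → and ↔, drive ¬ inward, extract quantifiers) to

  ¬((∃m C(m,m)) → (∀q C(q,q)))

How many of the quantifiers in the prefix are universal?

First replace A → B with ¬A ∨ B.
  ¬(¬(∃m C(m,m)) ∨ (∀q C(q,q)))
Drive negations inward (¬∀x A ≡ ∃x ¬A, ¬∃x A ≡ ∀x ¬A, De Morgan for ∧/∨):
  (∃m C(m,m)) ∧ (∃q ¬C(q,q))
Pull the quantifiers to the front (each side's bound variable is not free in the other side):
  ∃m ∃q (C(m,m) ∧ ¬C(q,q))
The prefix is ∃m ∃q: 0 universal, 2 existential.

0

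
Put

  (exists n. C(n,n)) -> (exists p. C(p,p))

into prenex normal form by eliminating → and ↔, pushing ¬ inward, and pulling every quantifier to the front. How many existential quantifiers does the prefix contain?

1

First replace A → B with ¬A ∨ B.
  ~(exists n. C(n,n)) | (exists p. C(p,p))
Move each ¬ inward, flipping quantifiers it crosses:
  (forall n. ~C(n,n)) | (exists p. C(p,p))
Pull the quantifiers to the front (each side's bound variable is not free in the other side):
  forall n. exists p. (~C(n,n) | C(p,p))
The prefix is forall n exists p: 1 universal, 1 existential.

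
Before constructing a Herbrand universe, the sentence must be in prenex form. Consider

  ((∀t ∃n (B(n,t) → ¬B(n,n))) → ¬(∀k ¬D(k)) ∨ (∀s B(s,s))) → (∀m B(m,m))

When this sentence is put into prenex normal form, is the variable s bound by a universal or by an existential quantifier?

Rewrite implications/biconditionals: A → B as ¬A ∨ B.
  ¬(¬(∀t ∃n (¬B(n,t) ∨ ¬B(n,n))) ∨ ¬(∀k ¬D(k)) ∨ (∀s B(s,s))) ∨ (∀m B(m,m))
Move each ¬ inward, flipping quantifiers it crosses:
  (∀t ∃n (¬B(n,t) ∨ ¬B(n,n))) ∧ (∀k ¬D(k)) ∧ (∃s ¬B(s,s)) ∨ (∀m B(m,m))
Pull the quantifiers to the front (each side's bound variable is not free in the other side):
  ∀t ∃n ∀k ∃s ∀m ((¬B(n,t) ∨ ¬B(n,n)) ∧ ¬D(k) ∧ ¬B(s,s) ∨ B(m,m))
The quantifier ∀s sits under an odd number of negations (counting the antecedent side of each →), so it flips to ∃s.

existential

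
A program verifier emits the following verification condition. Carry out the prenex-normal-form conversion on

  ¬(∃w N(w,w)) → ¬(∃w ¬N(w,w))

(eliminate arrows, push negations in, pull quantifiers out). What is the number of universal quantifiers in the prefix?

First replace A → B with ¬A ∨ B.
  ¬¬(∃w N(w,w)) ∨ ¬(∃w ¬N(w,w))
Drive negations inward (¬∀x A ≡ ∃x ¬A, ¬∃x A ≡ ∀x ¬A, De Morgan for ∧/∨):
  (∃w N(w,w)) ∨ (∀w N(w,w))
Standardize variables apart so no two quantifiers bind the same name: w↦x1.
  (∃w N(w,w)) ∨ (∀x1 N(x1,x1))
Pull the quantifiers to the front (each side's bound variable is not free in the other side):
  ∃w ∀x1 (N(w,w) ∨ N(x1,x1))
The prefix is ∃w ∀x1: 1 universal, 1 existential.

1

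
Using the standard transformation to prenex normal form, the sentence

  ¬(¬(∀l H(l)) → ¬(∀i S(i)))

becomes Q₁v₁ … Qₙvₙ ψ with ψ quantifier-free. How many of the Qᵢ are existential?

Eliminate → and ↔ using ¬ and ∨.
  ¬(¬¬(∀l H(l)) ∨ ¬(∀i S(i)))
Move each ¬ inward, flipping quantifiers it crosses:
  (∃l ¬H(l)) ∧ (∀i S(i))
Pull the quantifiers to the front (each side's bound variable is not free in the other side):
  ∃l ∀i (¬H(l) ∧ S(i))
The prefix is ∃l ∀i: 1 universal, 1 existential.

1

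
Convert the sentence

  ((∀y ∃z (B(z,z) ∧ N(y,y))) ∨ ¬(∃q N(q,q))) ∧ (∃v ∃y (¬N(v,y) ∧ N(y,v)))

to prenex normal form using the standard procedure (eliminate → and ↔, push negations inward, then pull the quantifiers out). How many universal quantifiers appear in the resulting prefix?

Push ¬ through the quantifiers and connectives to reach negation normal form:
  ((∀y ∃z (B(z,z) ∧ N(y,y))) ∨ (∀q ¬N(q,q))) ∧ (∃v ∃y (¬N(v,y) ∧ N(y,v)))
Rename bound variables to avoid capture: y↦z1.
  ((∀y ∃z (B(z,z) ∧ N(y,y))) ∨ (∀q ¬N(q,q))) ∧ (∃v ∃z1 (¬N(v,z1) ∧ N(z1,v)))
Finally move all quantifiers to the prefix:
  ∀y ∃z ∀q ∃v ∃z1 ((B(z,z) ∧ N(y,y) ∨ ¬N(q,q)) ∧ ¬N(v,z1) ∧ N(z1,v))
The prefix is ∀y ∃z ∀q ∃v ∃z1: 2 universal, 3 existential.

2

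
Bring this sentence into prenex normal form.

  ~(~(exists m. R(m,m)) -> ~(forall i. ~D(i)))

forall m. forall i. (~R(m,m) & ~D(i))

First replace A → B with ¬A ∨ B.
  ~(~~(exists m. R(m,m)) | ~(forall i. ~D(i)))
Push ¬ through the quantifiers and connectives to reach negation normal form:
  (forall m. ~R(m,m)) & (forall i. ~D(i))
All bound variables are already distinct, so no renaming is needed.
Finally move all quantifiers to the prefix:
  forall m. forall i. (~R(m,m) & ~D(i))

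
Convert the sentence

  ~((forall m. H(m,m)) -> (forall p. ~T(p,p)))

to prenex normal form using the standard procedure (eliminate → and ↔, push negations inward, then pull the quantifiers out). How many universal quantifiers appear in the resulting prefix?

1

Eliminate → and ↔ using ¬ and ∨.
  ~(~(forall m. H(m,m)) | (forall p. ~T(p,p)))
Drive negations inward (¬∀x A ≡ ∃x ¬A, ¬∃x A ≡ ∀x ¬A, De Morgan for ∧/∨):
  (forall m. H(m,m)) & (exists p. T(p,p))
All bound variables are already distinct, so no renaming is needed.
Pull the quantifiers to the front (each side's bound variable is not free in the other side):
  forall m. exists p. (H(m,m) & T(p,p))
The prefix is forall m exists p: 1 universal, 1 existential.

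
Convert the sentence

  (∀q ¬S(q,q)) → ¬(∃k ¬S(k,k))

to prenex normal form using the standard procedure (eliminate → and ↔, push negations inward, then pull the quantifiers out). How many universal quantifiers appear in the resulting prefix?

Rewrite implications/biconditionals: A → B as ¬A ∨ B.
  ¬(∀q ¬S(q,q)) ∨ ¬(∃k ¬S(k,k))
Push ¬ through the quantifiers and connectives to reach negation normal form:
  (∃q S(q,q)) ∨ (∀k S(k,k))
All bound variables are already distinct, so no renaming is needed.
Pull the quantifiers to the front (each side's bound variable is not free in the other side):
  ∃q ∀k (S(q,q) ∨ S(k,k))
The prefix is ∃q ∀k: 1 universal, 1 existential.

1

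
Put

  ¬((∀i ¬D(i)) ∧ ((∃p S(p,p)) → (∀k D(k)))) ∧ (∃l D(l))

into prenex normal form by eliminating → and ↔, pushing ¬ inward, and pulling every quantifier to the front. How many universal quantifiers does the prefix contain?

Eliminate → and ↔ using ¬ and ∨.
  ¬((∀i ¬D(i)) ∧ (¬(∃p S(p,p)) ∨ (∀k D(k)))) ∧ (∃l D(l))
Push ¬ through the quantifiers and connectives to reach negation normal form:
  ((∃i D(i)) ∨ (∃p S(p,p)) ∧ (∃k ¬D(k))) ∧ (∃l D(l))
All bound variables are already distinct, so no renaming is needed.
Finally move all quantifiers to the prefix:
  ∃i ∃p ∃k ∃l ((D(i) ∨ S(p,p) ∧ ¬D(k)) ∧ D(l))
The prefix is ∃i ∃p ∃k ∃l: 0 universal, 4 existential.

0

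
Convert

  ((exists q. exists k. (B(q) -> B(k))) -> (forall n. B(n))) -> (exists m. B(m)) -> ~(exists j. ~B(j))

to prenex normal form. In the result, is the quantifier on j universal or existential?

Rewrite implications/biconditionals: A → B as ¬A ∨ B.
  ~(~(exists q. exists k. (~B(q) | B(k))) | (forall n. B(n))) | ~(exists m. B(m)) | ~(exists j. ~B(j))
Push ¬ through the quantifiers and connectives to reach negation normal form:
  (exists q. exists k. (~B(q) | B(k))) & (exists n. ~B(n)) | (forall m. ~B(m)) | (forall j. B(j))
All bound variables are already distinct, so no renaming is needed.
Pull the quantifiers to the front (each side's bound variable is not free in the other side):
  exists q. exists k. exists n. forall m. forall j. ((~B(q) | B(k)) & ~B(n) | ~B(m) | B(j))
The quantifier exists j sits under an odd number of negations (counting the antecedent side of each →), so it flips to forall j.

universal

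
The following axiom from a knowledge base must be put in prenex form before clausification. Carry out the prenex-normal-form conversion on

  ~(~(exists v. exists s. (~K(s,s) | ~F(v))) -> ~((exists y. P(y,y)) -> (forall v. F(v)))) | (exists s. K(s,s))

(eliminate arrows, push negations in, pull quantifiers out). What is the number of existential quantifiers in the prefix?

Eliminate → and ↔ using ¬ and ∨.
  ~(~~(exists v. exists s. (~K(s,s) | ~F(v))) | ~(~(exists y. P(y,y)) | (forall v. F(v)))) | (exists s. K(s,s))
Drive negations inward (¬∀x A ≡ ∃x ¬A, ¬∃x A ≡ ∀x ¬A, De Morgan for ∧/∨):
  (forall v. forall s. (K(s,s) & F(v))) & ((forall y. ~P(y,y)) | (forall v. F(v))) | (exists s. K(s,s))
Give each quantifier a distinct variable: v↦x1, s↦v1.
  (forall v. forall s. (K(s,s) & F(v))) & ((forall y. ~P(y,y)) | (forall x1. F(x1))) | (exists v1. K(v1,v1))
Pull the quantifiers to the front (each side's bound variable is not free in the other side):
  forall v. forall s. forall y. forall x1. exists v1. (K(s,s) & F(v) & (~P(y,y) | F(x1)) | K(v1,v1))
The prefix is forall v forall s forall y forall x1 exists v1: 4 universal, 1 existential.

1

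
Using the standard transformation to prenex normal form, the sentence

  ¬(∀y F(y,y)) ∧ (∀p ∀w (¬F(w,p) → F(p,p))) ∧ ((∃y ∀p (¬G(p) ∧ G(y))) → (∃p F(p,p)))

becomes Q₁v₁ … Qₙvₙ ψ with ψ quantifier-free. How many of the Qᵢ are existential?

3

Eliminate → and ↔ using ¬ and ∨.
  ¬(∀y F(y,y)) ∧ (∀p ∀w (¬¬F(w,p) ∨ F(p,p))) ∧ (¬(∃y ∀p (¬G(p) ∧ G(y))) ∨ (∃p F(p,p)))
Move each ¬ inward, flipping quantifiers it crosses:
  (∃y ¬F(y,y)) ∧ (∀p ∀w (F(w,p) ∨ F(p,p))) ∧ ((∀y ∃p (G(p) ∨ ¬G(y))) ∨ (∃p F(p,p)))
Standardize variables apart so no two quantifiers bind the same name: y↦t, p↦a, p↦c.
  (∃y ¬F(y,y)) ∧ (∀p ∀w (F(w,p) ∨ F(p,p))) ∧ ((∀t ∃a (G(a) ∨ ¬G(t))) ∨ (∃c F(c,c)))
Pull the quantifiers to the front (each side's bound variable is not free in the other side):
  ∃y ∀p ∀w ∀t ∃a ∃c (¬F(y,y) ∧ (F(w,p) ∨ F(p,p)) ∧ (G(a) ∨ ¬G(t) ∨ F(c,c)))
The prefix is ∃y ∀p ∀w ∀t ∃a ∃c: 3 universal, 3 existential.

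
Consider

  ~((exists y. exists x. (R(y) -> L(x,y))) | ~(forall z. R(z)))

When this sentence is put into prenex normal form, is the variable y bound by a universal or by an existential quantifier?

universal

First replace A → B with ¬A ∨ B.
  ~((exists y. exists x. (~R(y) | L(x,y))) | ~(forall z. R(z)))
Push ¬ through the quantifiers and connectives to reach negation normal form:
  (forall y. forall x. (R(y) & ~L(x,y))) & (forall z. R(z))
All bound variables are already distinct, so no renaming is needed.
Pull the quantifiers to the front (each side's bound variable is not free in the other side):
  forall y. forall x. forall z. (R(y) & ~L(x,y) & R(z))
The quantifier exists y sits under an odd number of negations (counting the antecedent side of each →), so it flips to forall y.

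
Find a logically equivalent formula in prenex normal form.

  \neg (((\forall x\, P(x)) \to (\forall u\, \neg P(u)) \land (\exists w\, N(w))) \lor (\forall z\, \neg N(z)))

\forall x\, \exists u\, \forall w\, \exists z\, (P(x) \land (P(u) \lor \neg N(w)) \land N(z))

Rewrite implications/biconditionals: A → B as ¬A ∨ B.
  \neg (\neg (\forall x\, P(x)) \lor (\forall u\, \neg P(u)) \land (\exists w\, N(w)) \lor (\forall z\, \neg N(z)))
Drive negations inward (¬∀x A ≡ ∃x ¬A, ¬∃x A ≡ ∀x ¬A, De Morgan for ∧/∨):
  (\forall x\, P(x)) \land ((\exists u\, P(u)) \lor (\forall w\, \neg N(w))) \land (\exists z\, N(z))
Finally move all quantifiers to the prefix:
  \forall x\, \exists u\, \forall w\, \exists z\, (P(x) \land (P(u) \lor \neg N(w)) \land N(z))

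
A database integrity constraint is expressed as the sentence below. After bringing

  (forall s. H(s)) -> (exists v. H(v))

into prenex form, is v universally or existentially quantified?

existential

Eliminate → and ↔ using ¬ and ∨.
  ~(forall s. H(s)) | (exists v. H(v))
Drive negations inward (¬∀x A ≡ ∃x ¬A, ¬∃x A ≡ ∀x ¬A, De Morgan for ∧/∨):
  (exists s. ~H(s)) | (exists v. H(v))
Pull the quantifiers to the front (each side's bound variable is not free in the other side):
  exists s. exists v. (~H(s) | H(v))
The quantifier exists v sits under an even number of negations (counting the antecedent side of each →), so it remains existential.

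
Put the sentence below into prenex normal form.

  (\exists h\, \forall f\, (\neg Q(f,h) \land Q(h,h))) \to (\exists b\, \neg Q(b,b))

\forall h\, \exists f\, \exists b\, (Q(f,h) \lor \neg Q(h,h) \lor \neg Q(b,b))

Eliminate → and ↔ using ¬ and ∨.
  \neg (\exists h\, \forall f\, (\neg Q(f,h) \land Q(h,h))) \lor (\exists b\, \neg Q(b,b))
Move each ¬ inward, flipping quantifiers it crosses:
  (\forall h\, \exists f\, (Q(f,h) \lor \neg Q(h,h))) \lor (\exists b\, \neg Q(b,b))
Pull the quantifiers to the front (each side's bound variable is not free in the other side):
  \forall h\, \exists f\, \exists b\, (Q(f,h) \lor \neg Q(h,h) \lor \neg Q(b,b))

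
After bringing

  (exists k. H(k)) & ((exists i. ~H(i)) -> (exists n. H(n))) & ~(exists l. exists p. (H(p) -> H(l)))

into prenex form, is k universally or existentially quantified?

Eliminate → and ↔ using ¬ and ∨.
  (exists k. H(k)) & (~(exists i. ~H(i)) | (exists n. H(n))) & ~(exists l. exists p. (~H(p) | H(l)))
Push ¬ through the quantifiers and connectives to reach negation normal form:
  (exists k. H(k)) & ((forall i. H(i)) | (exists n. H(n))) & (forall l. forall p. (H(p) & ~H(l)))
Extract every quantifier outward, since the variables are now distinct and don't occur free across branches:
  exists k. forall i. exists n. forall l. forall p. (H(k) & (H(i) | H(n)) & H(p) & ~H(l))
The quantifier exists k sits under an even number of negations (counting the antecedent side of each →), so it remains existential.

existential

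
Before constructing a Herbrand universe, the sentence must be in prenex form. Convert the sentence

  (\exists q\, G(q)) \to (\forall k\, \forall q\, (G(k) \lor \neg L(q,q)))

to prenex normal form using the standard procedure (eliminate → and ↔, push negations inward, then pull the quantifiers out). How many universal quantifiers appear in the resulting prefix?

3

Rewrite implications/biconditionals: A → B as ¬A ∨ B.
  \neg (\exists q\, G(q)) \lor (\forall k\, \forall q\, (G(k) \lor \neg L(q,q)))
Drive negations inward (¬∀x A ≡ ∃x ¬A, ¬∃x A ≡ ∀x ¬A, De Morgan for ∧/∨):
  (\forall q\, \neg G(q)) \lor (\forall k\, \forall q\, (G(k) \lor \neg L(q,q)))
Give each quantifier a distinct variable: q↦a.
  (\forall q\, \neg G(q)) \lor (\forall k\, \forall a\, (G(k) \lor \neg L(a,a)))
Extract every quantifier outward, since the variables are now distinct and don't occur free across branches:
  \forall q\, \forall k\, \forall a\, (\neg G(q) \lor G(k) \lor \neg L(a,a))
The prefix is \forall q \forall k \forall a: 3 universal, 0 existential.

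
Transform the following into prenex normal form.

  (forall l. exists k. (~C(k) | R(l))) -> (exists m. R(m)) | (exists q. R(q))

exists l. forall k. exists m. exists q. (C(k) & ~R(l) | R(m) | R(q))

First replace A → B with ¬A ∨ B.
  ~(forall l. exists k. (~C(k) | R(l))) | (exists m. R(m)) | (exists q. R(q))
Move each ¬ inward, flipping quantifiers it crosses:
  (exists l. forall k. (C(k) & ~R(l))) | (exists m. R(m)) | (exists q. R(q))
Finally move all quantifiers to the prefix:
  exists l. forall k. exists m. exists q. (C(k) & ~R(l) | R(m) | R(q))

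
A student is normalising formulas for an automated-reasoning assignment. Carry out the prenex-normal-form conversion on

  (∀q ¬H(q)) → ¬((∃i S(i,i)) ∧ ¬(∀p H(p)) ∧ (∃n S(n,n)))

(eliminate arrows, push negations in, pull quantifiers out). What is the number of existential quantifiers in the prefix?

Eliminate → and ↔ using ¬ and ∨.
  ¬(∀q ¬H(q)) ∨ ¬((∃i S(i,i)) ∧ ¬(∀p H(p)) ∧ (∃n S(n,n)))
Push ¬ through the quantifiers and connectives to reach negation normal form:
  (∃q H(q)) ∨ (∀i ¬S(i,i)) ∨ (∀p H(p)) ∨ (∀n ¬S(n,n))
All bound variables are already distinct, so no renaming is needed.
Extract every quantifier outward, since the variables are now distinct and don't occur free across branches:
  ∃q ∀i ∀p ∀n (H(q) ∨ ¬S(i,i) ∨ H(p) ∨ ¬S(n,n))
The prefix is ∃q ∀i ∀p ∀n: 3 universal, 1 existential.

1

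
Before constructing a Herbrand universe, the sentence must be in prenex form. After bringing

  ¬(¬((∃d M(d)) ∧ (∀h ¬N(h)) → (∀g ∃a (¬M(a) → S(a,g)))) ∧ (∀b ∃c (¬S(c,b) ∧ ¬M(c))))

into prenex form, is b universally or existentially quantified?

First replace A → B with ¬A ∨ B.
  ¬(¬(¬((∃d M(d)) ∧ (∀h ¬N(h))) ∨ (∀g ∃a (¬¬M(a) ∨ S(a,g)))) ∧ (∀b ∃c (¬S(c,b) ∧ ¬M(c))))
Drive negations inward (¬∀x A ≡ ∃x ¬A, ¬∃x A ≡ ∀x ¬A, De Morgan for ∧/∨):
  (∀d ¬M(d)) ∨ (∃h N(h)) ∨ (∀g ∃a (M(a) ∨ S(a,g))) ∨ (∃b ∀c (S(c,b) ∨ M(c)))
All bound variables are already distinct, so no renaming is needed.
Finally move all quantifiers to the prefix:
  ∀d ∃h ∀g ∃a ∃b ∀c (¬M(d) ∨ N(h) ∨ M(a) ∨ S(a,g) ∨ S(c,b) ∨ M(c))
The quantifier ∀b sits under an odd number of negations (counting the antecedent side of each →), so it flips to ∃b.

existential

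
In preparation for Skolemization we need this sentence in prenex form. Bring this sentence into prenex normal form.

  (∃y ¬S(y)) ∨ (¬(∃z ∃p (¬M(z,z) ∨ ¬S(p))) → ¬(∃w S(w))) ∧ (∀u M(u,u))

∃y ∃z ∃p ∀w ∀u (¬S(y) ∨ (¬M(z,z) ∨ ¬S(p) ∨ ¬S(w)) ∧ M(u,u))

Eliminate → and ↔ using ¬ and ∨.
  (∃y ¬S(y)) ∨ (¬¬(∃z ∃p (¬M(z,z) ∨ ¬S(p))) ∨ ¬(∃w S(w))) ∧ (∀u M(u,u))
Drive negations inward (¬∀x A ≡ ∃x ¬A, ¬∃x A ≡ ∀x ¬A, De Morgan for ∧/∨):
  (∃y ¬S(y)) ∨ ((∃z ∃p (¬M(z,z) ∨ ¬S(p))) ∨ (∀w ¬S(w))) ∧ (∀u M(u,u))
All bound variables are already distinct, so no renaming is needed.
Extract every quantifier outward, since the variables are now distinct and don't occur free across branches:
  ∃y ∃z ∃p ∀w ∀u (¬S(y) ∨ (¬M(z,z) ∨ ¬S(p) ∨ ¬S(w)) ∧ M(u,u))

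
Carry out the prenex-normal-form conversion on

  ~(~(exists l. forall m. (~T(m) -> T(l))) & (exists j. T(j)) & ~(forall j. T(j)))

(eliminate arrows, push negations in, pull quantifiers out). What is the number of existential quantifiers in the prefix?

First replace A → B with ¬A ∨ B.
  ~(~(exists l. forall m. (~~T(m) | T(l))) & (exists j. T(j)) & ~(forall j. T(j)))
Push ¬ through the quantifiers and connectives to reach negation normal form:
  (exists l. forall m. (T(m) | T(l))) | (forall j. ~T(j)) | (forall j. T(j))
Rename bound variables to avoid capture: j↦x1.
  (exists l. forall m. (T(m) | T(l))) | (forall j. ~T(j)) | (forall x1. T(x1))
Finally move all quantifiers to the prefix:
  exists l. forall m. forall j. forall x1. (T(m) | T(l) | ~T(j) | T(x1))
The prefix is exists l forall m forall j forall x1: 3 universal, 1 existential.

1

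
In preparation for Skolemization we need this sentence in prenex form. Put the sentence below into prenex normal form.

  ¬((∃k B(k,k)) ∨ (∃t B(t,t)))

Drive negations inward (¬∀x A ≡ ∃x ¬A, ¬∃x A ≡ ∀x ¬A, De Morgan for ∧/∨):
  (∀k ¬B(k,k)) ∧ (∀t ¬B(t,t))
All bound variables are already distinct, so no renaming is needed.
Pull the quantifiers to the front (each side's bound variable is not free in the other side):
  ∀k ∀t (¬B(k,k) ∧ ¬B(t,t))

∀k ∀t (¬B(k,k) ∧ ¬B(t,t))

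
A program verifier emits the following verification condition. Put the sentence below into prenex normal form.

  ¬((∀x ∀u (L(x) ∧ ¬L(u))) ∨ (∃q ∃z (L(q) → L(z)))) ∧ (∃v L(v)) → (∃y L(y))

Rewrite implications/biconditionals: A → B as ¬A ∨ B.
  ¬(¬((∀x ∀u (L(x) ∧ ¬L(u))) ∨ (∃q ∃z (¬L(q) ∨ L(z)))) ∧ (∃v L(v))) ∨ (∃y L(y))
Drive negations inward (¬∀x A ≡ ∃x ¬A, ¬∃x A ≡ ∀x ¬A, De Morgan for ∧/∨):
  (∀x ∀u (L(x) ∧ ¬L(u))) ∨ (∃q ∃z (¬L(q) ∨ L(z))) ∨ (∀v ¬L(v)) ∨ (∃y L(y))
All bound variables are already distinct, so no renaming is needed.
Pull the quantifiers to the front (each side's bound variable is not free in the other side):
  ∀x ∀u ∃q ∃z ∀v ∃y (L(x) ∧ ¬L(u) ∨ ¬L(q) ∨ L(z) ∨ ¬L(v) ∨ L(y))

∀x ∀u ∃q ∃z ∀v ∃y (L(x) ∧ ¬L(u) ∨ ¬L(q) ∨ L(z) ∨ ¬L(v) ∨ L(y))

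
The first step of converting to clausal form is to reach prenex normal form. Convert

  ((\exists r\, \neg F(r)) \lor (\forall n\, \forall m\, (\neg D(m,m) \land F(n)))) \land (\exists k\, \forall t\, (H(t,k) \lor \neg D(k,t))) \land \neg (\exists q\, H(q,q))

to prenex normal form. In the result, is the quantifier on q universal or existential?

Drive negations inward (¬∀x A ≡ ∃x ¬A, ¬∃x A ≡ ∀x ¬A, De Morgan for ∧/∨):
  ((\exists r\, \neg F(r)) \lor (\forall n\, \forall m\, (\neg D(m,m) \land F(n)))) \land (\exists k\, \forall t\, (H(t,k) \lor \neg D(k,t))) \land (\forall q\, \neg H(q,q))
Finally move all quantifiers to the prefix:
  \exists r\, \forall n\, \forall m\, \exists k\, \forall t\, \forall q\, ((\neg F(r) \lor \neg D(m,m) \land F(n)) \land (H(t,k) \lor \neg D(k,t)) \land \neg H(q,q))
The quantifier \exists q sits under an odd number of negations, so it flips to \forall q.

universal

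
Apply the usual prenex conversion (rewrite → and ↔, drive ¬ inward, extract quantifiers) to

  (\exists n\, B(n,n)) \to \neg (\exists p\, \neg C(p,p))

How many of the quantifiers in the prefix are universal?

First replace A → B with ¬A ∨ B.
  \neg (\exists n\, B(n,n)) \lor \neg (\exists p\, \neg C(p,p))
Push ¬ through the quantifiers and connectives to reach negation normal form:
  (\forall n\, \neg B(n,n)) \lor (\forall p\, C(p,p))
All bound variables are already distinct, so no renaming is needed.
Pull the quantifiers to the front (each side's bound variable is not free in the other side):
  \forall n\, \forall p\, (\neg B(n,n) \lor C(p,p))
The prefix is \forall n \forall p: 2 universal, 0 existential.

2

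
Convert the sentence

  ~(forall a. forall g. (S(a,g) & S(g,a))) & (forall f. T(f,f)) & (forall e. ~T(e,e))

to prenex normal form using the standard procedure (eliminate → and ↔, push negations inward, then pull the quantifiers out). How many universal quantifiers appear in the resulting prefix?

Push ¬ through the quantifiers and connectives to reach negation normal form:
  (exists a. exists g. (~S(a,g) | ~S(g,a))) & (forall f. T(f,f)) & (forall e. ~T(e,e))
Pull the quantifiers to the front (each side's bound variable is not free in the other side):
  exists a. exists g. forall f. forall e. ((~S(a,g) | ~S(g,a)) & T(f,f) & ~T(e,e))
The prefix is exists a exists g forall f forall e: 2 universal, 2 existential.

2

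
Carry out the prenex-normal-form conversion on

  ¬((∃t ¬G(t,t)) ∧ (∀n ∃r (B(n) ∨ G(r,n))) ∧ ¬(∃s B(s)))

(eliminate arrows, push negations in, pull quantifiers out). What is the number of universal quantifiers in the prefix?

2

Push ¬ through the quantifiers and connectives to reach negation normal form:
  (∀t G(t,t)) ∨ (∃n ∀r (¬B(n) ∧ ¬G(r,n))) ∨ (∃s B(s))
All bound variables are already distinct, so no renaming is needed.
Finally move all quantifiers to the prefix:
  ∀t ∃n ∀r ∃s (G(t,t) ∨ ¬B(n) ∧ ¬G(r,n) ∨ B(s))
The prefix is ∀t ∃n ∀r ∃s: 2 universal, 2 existential.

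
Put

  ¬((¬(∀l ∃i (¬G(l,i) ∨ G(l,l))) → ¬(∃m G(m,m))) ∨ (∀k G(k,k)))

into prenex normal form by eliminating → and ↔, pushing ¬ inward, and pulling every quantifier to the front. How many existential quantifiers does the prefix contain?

First replace A → B with ¬A ∨ B.
  ¬(¬¬(∀l ∃i (¬G(l,i) ∨ G(l,l))) ∨ ¬(∃m G(m,m)) ∨ (∀k G(k,k)))
Push ¬ through the quantifiers and connectives to reach negation normal form:
  (∃l ∀i (G(l,i) ∧ ¬G(l,l))) ∧ (∃m G(m,m)) ∧ (∃k ¬G(k,k))
All bound variables are already distinct, so no renaming is needed.
Finally move all quantifiers to the prefix:
  ∃l ∀i ∃m ∃k (G(l,i) ∧ ¬G(l,l) ∧ G(m,m) ∧ ¬G(k,k))
The prefix is ∃l ∀i ∃m ∃k: 1 universal, 3 existential.

3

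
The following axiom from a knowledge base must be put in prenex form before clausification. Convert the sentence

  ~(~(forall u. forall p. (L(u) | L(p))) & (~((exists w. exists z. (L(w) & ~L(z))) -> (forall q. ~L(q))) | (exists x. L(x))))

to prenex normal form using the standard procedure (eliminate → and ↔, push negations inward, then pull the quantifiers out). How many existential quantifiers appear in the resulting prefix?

0

Eliminate → and ↔ using ¬ and ∨.
  ~(~(forall u. forall p. (L(u) | L(p))) & (~(~(exists w. exists z. (L(w) & ~L(z))) | (forall q. ~L(q))) | (exists x. L(x))))
Push ¬ through the quantifiers and connectives to reach negation normal form:
  (forall u. forall p. (L(u) | L(p))) | ((forall w. forall z. (~L(w) | L(z))) | (forall q. ~L(q))) & (forall x. ~L(x))
All bound variables are already distinct, so no renaming is needed.
Extract every quantifier outward, since the variables are now distinct and don't occur free across branches:
  forall u. forall p. forall w. forall z. forall q. forall x. (L(u) | L(p) | (~L(w) | L(z) | ~L(q)) & ~L(x))
The prefix is forall u forall p forall w forall z forall q forall x: 6 universal, 0 existential.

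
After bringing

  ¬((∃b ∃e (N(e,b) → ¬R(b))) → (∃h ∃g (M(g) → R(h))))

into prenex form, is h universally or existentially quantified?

Rewrite implications/biconditionals: A → B as ¬A ∨ B.
  ¬(¬(∃b ∃e (¬N(e,b) ∨ ¬R(b))) ∨ (∃h ∃g (¬M(g) ∨ R(h))))
Push ¬ through the quantifiers and connectives to reach negation normal form:
  (∃b ∃e (¬N(e,b) ∨ ¬R(b))) ∧ (∀h ∀g (M(g) ∧ ¬R(h)))
All bound variables are already distinct, so no renaming is needed.
Finally move all quantifiers to the prefix:
  ∃b ∃e ∀h ∀g ((¬N(e,b) ∨ ¬R(b)) ∧ M(g) ∧ ¬R(h))
The quantifier ∃h sits under an odd number of negations (counting the antecedent side of each →), so it flips to ∀h.

universal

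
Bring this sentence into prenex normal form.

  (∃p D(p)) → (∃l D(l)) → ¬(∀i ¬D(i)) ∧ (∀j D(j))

First replace A → B with ¬A ∨ B.
  ¬(∃p D(p)) ∨ ¬(∃l D(l)) ∨ ¬(∀i ¬D(i)) ∧ (∀j D(j))
Drive negations inward (¬∀x A ≡ ∃x ¬A, ¬∃x A ≡ ∀x ¬A, De Morgan for ∧/∨):
  (∀p ¬D(p)) ∨ (∀l ¬D(l)) ∨ (∃i D(i)) ∧ (∀j D(j))
All bound variables are already distinct, so no renaming is needed.
Pull the quantifiers to the front (each side's bound variable is not free in the other side):
  ∀p ∀l ∃i ∀j (¬D(p) ∨ ¬D(l) ∨ D(i) ∧ D(j))

∀p ∀l ∃i ∀j (¬D(p) ∨ ¬D(l) ∨ D(i) ∧ D(j))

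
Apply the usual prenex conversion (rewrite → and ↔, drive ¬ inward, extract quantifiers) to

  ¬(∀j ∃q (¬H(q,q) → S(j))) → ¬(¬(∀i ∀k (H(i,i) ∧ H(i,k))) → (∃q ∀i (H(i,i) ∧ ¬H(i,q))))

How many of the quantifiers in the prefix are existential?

First replace A → B with ¬A ∨ B.
  ¬¬(∀j ∃q (¬¬H(q,q) ∨ S(j))) ∨ ¬(¬¬(∀i ∀k (H(i,i) ∧ H(i,k))) ∨ (∃q ∀i (H(i,i) ∧ ¬H(i,q))))
Move each ¬ inward, flipping quantifiers it crosses:
  (∀j ∃q (H(q,q) ∨ S(j))) ∨ (∃i ∃k (¬H(i,i) ∨ ¬H(i,k))) ∧ (∀q ∃i (¬H(i,i) ∨ H(i,q)))
Give each quantifier a distinct variable: q↦r, i↦v.
  (∀j ∃q (H(q,q) ∨ S(j))) ∨ (∃i ∃k (¬H(i,i) ∨ ¬H(i,k))) ∧ (∀r ∃v (¬H(v,v) ∨ H(v,r)))
Pull the quantifiers to the front (each side's bound variable is not free in the other side):
  ∀j ∃q ∃i ∃k ∀r ∃v (H(q,q) ∨ S(j) ∨ (¬H(i,i) ∨ ¬H(i,k)) ∧ (¬H(v,v) ∨ H(v,r)))
The prefix is ∀j ∃q ∃i ∃k ∀r ∃v: 2 universal, 4 existential.

4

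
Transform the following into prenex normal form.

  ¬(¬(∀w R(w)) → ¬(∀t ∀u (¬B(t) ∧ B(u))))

∃w ∀t ∀u (¬R(w) ∧ ¬B(t) ∧ B(u))

Rewrite implications/biconditionals: A → B as ¬A ∨ B.
  ¬(¬¬(∀w R(w)) ∨ ¬(∀t ∀u (¬B(t) ∧ B(u))))
Push ¬ through the quantifiers and connectives to reach negation normal form:
  (∃w ¬R(w)) ∧ (∀t ∀u (¬B(t) ∧ B(u)))
All bound variables are already distinct, so no renaming is needed.
Pull the quantifiers to the front (each side's bound variable is not free in the other side):
  ∃w ∀t ∀u (¬R(w) ∧ ¬B(t) ∧ B(u))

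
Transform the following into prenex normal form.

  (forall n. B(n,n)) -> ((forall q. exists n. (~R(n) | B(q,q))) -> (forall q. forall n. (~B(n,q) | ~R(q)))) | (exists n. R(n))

exists n. exists q. forall y1. forall u. forall z1. exists c. (~B(n,n) | R(y1) & ~B(q,q) | ~B(z1,u) | ~R(u) | R(c))

Rewrite implications/biconditionals: A → B as ¬A ∨ B.
  ~(forall n. B(n,n)) | ~(forall q. exists n. (~R(n) | B(q,q))) | (forall q. forall n. (~B(n,q) | ~R(q))) | (exists n. R(n))
Drive negations inward (¬∀x A ≡ ∃x ¬A, ¬∃x A ≡ ∀x ¬A, De Morgan for ∧/∨):
  (exists n. ~B(n,n)) | (exists q. forall n. (R(n) & ~B(q,q))) | (forall q. forall n. (~B(n,q) | ~R(q))) | (exists n. R(n))
Rename bound variables to avoid capture: n↦y1, q↦u, n↦z1, n↦c.
  (exists n. ~B(n,n)) | (exists q. forall y1. (R(y1) & ~B(q,q))) | (forall u. forall z1. (~B(z1,u) | ~R(u))) | (exists c. R(c))
Finally move all quantifiers to the prefix:
  exists n. exists q. forall y1. forall u. forall z1. exists c. (~B(n,n) | R(y1) & ~B(q,q) | ~B(z1,u) | ~R(u) | R(c))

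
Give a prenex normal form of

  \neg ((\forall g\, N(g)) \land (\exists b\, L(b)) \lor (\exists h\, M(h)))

\exists g\, \forall b\, \forall h\, ((\neg N(g) \lor \neg L(b)) \land \neg M(h))

Push ¬ through the quantifiers and connectives to reach negation normal form:
  ((\exists g\, \neg N(g)) \lor (\forall b\, \neg L(b))) \land (\forall h\, \neg M(h))
All bound variables are already distinct, so no renaming is needed.
Extract every quantifier outward, since the variables are now distinct and don't occur free across branches:
  \exists g\, \forall b\, \forall h\, ((\neg N(g) \lor \neg L(b)) \land \neg M(h))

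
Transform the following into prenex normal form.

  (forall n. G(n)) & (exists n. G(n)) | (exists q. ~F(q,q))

forall n. exists w. exists q. (G(n) & G(w) | ~F(q,q))

Standardize variables apart so no two quantifiers bind the same name: n↦w.
  (forall n. G(n)) & (exists w. G(w)) | (exists q. ~F(q,q))
Pull the quantifiers to the front (each side's bound variable is not free in the other side):
  forall n. exists w. exists q. (G(n) & G(w) | ~F(q,q))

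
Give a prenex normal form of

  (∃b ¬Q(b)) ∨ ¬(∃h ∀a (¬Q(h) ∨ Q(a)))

∃b ∀h ∃a (¬Q(b) ∨ Q(h) ∧ ¬Q(a))

Push ¬ through the quantifiers and connectives to reach negation normal form:
  (∃b ¬Q(b)) ∨ (∀h ∃a (Q(h) ∧ ¬Q(a)))
Pull the quantifiers to the front (each side's bound variable is not free in the other side):
  ∃b ∀h ∃a (¬Q(b) ∨ Q(h) ∧ ¬Q(a))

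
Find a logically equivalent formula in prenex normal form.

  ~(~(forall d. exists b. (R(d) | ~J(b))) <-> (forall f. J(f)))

exists d. forall b. exists f. forall w. forall c. exists t. (~R(d) & J(b) & ~J(f) | J(w) & (R(c) | ~J(t)))

First replace A → B with ¬A ∨ B; A ↔ B as (¬A ∨ B) ∧ (¬B ∨ A).
  ~((~~(forall d. exists b. (R(d) | ~J(b))) | (forall f. J(f))) & (~(forall f. J(f)) | ~(forall d. exists b. (R(d) | ~J(b)))))
Push ¬ through the quantifiers and connectives to reach negation normal form:
  (exists d. forall b. (~R(d) & J(b))) & (exists f. ~J(f)) | (forall f. J(f)) & (forall d. exists b. (R(d) | ~J(b)))
Give each quantifier a distinct variable: f↦w, d↦c, b↦t.
  (exists d. forall b. (~R(d) & J(b))) & (exists f. ~J(f)) | (forall w. J(w)) & (forall c. exists t. (R(c) | ~J(t)))
Pull the quantifiers to the front (each side's bound variable is not free in the other side):
  exists d. forall b. exists f. forall w. forall c. exists t. (~R(d) & J(b) & ~J(f) | J(w) & (R(c) | ~J(t)))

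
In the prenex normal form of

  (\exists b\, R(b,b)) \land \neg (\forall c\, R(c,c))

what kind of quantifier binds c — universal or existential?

Push ¬ through the quantifiers and connectives to reach negation normal form:
  (\exists b\, R(b,b)) \land (\exists c\, \neg R(c,c))
All bound variables are already distinct, so no renaming is needed.
Pull the quantifiers to the front (each side's bound variable is not free in the other side):
  \exists b\, \exists c\, (R(b,b) \land \neg R(c,c))
The quantifier \forall c sits under an odd number of negations, so it flips to \exists c.

existential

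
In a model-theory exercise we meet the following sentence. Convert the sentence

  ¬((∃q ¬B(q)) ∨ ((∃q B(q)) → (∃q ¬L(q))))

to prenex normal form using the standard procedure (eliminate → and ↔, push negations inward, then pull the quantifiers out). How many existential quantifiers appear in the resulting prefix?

First replace A → B with ¬A ∨ B.
  ¬((∃q ¬B(q)) ∨ ¬(∃q B(q)) ∨ (∃q ¬L(q)))
Move each ¬ inward, flipping quantifiers it crosses:
  (∀q B(q)) ∧ (∃q B(q)) ∧ (∀q L(q))
Standardize variables apart so no two quantifiers bind the same name: q↦u1, q↦x.
  (∀q B(q)) ∧ (∃u1 B(u1)) ∧ (∀x L(x))
Finally move all quantifiers to the prefix:
  ∀q ∃u1 ∀x (B(q) ∧ B(u1) ∧ L(x))
The prefix is ∀q ∃u1 ∀x: 2 universal, 1 existential.

1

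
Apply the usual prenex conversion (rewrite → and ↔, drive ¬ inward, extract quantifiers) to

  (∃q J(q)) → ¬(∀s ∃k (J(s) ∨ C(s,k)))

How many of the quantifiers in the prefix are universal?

Rewrite implications/biconditionals: A → B as ¬A ∨ B.
  ¬(∃q J(q)) ∨ ¬(∀s ∃k (J(s) ∨ C(s,k)))
Move each ¬ inward, flipping quantifiers it crosses:
  (∀q ¬J(q)) ∨ (∃s ∀k (¬J(s) ∧ ¬C(s,k)))
Finally move all quantifiers to the prefix:
  ∀q ∃s ∀k (¬J(q) ∨ ¬J(s) ∧ ¬C(s,k))
The prefix is ∀q ∃s ∀k: 2 universal, 1 existential.

2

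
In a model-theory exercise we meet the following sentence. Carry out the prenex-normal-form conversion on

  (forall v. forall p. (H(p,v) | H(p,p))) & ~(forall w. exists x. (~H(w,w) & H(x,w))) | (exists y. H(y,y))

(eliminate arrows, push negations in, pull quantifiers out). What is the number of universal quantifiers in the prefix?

3

Drive negations inward (¬∀x A ≡ ∃x ¬A, ¬∃x A ≡ ∀x ¬A, De Morgan for ∧/∨):
  (forall v. forall p. (H(p,v) | H(p,p))) & (exists w. forall x. (H(w,w) | ~H(x,w))) | (exists y. H(y,y))
All bound variables are already distinct, so no renaming is needed.
Finally move all quantifiers to the prefix:
  forall v. forall p. exists w. forall x. exists y. ((H(p,v) | H(p,p)) & (H(w,w) | ~H(x,w)) | H(y,y))
The prefix is forall v forall p exists w forall x exists y: 3 universal, 2 existential.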